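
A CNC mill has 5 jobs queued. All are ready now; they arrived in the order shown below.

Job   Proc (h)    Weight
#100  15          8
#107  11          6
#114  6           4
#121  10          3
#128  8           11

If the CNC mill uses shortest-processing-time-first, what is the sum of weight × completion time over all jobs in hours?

SPT (increasing processing time): #114 #128 #121 #107 #100.
#114: finishes 6, weight 4, w·C = 24
#128: finishes 14, weight 11, w·C = 154
#121: finishes 24, weight 3, w·C = 72
#107: finishes 35, weight 6, w·C = 210
#100: finishes 50, weight 8, w·C = 400
Sum = 24+154+72+210+400 = 860.

860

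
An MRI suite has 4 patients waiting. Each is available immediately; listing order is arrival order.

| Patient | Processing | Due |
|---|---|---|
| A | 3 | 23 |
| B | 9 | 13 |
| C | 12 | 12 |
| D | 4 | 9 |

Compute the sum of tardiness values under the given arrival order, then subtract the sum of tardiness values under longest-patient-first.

2

FIFO (arrival order): A B C D.
A: 0→3, due 23, tardiness 0
B: 3→12, due 13, tardiness 0
C: 12→24, due 12, tardiness 12
D: 24→28, due 9, tardiness 19
Sum = 0+0+12+19 = 31.
LPT (decreasing processing time): C B D A.
C: 0→12, due 12, tardiness 0
B: 12→21, due 13, tardiness 8
D: 21→25, due 9, tardiness 16
A: 25→28, due 23, tardiness 5
Sum = 0+8+16+5 = 29.
Difference = 31 − 29 = 2.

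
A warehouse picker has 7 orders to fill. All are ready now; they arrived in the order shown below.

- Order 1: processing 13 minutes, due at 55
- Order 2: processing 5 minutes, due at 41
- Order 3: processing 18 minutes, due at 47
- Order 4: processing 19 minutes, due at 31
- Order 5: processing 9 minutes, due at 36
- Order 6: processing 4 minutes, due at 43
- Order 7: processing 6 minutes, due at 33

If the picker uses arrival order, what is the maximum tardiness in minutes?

FIFO (arrival order): Order 1 Order 2 Order 3 Order 4 Order 5 Order 6 Order 7.
Order 1: 0→13, due 55, tardiness 0
Order 2: 13→18, due 41, tardiness 0
Order 3: 18→36, due 47, tardiness 0
Order 4: 36→55, due 31, tardiness 24
Order 5: 55→64, due 36, tardiness 28
Order 6: 64→68, due 43, tardiness 25
Order 7: 68→74, due 33, tardiness 41
Maximum = 41.

41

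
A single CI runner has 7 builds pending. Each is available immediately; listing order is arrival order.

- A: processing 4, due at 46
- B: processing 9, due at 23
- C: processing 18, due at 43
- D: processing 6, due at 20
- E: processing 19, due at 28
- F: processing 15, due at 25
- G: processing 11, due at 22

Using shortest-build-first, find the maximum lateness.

54

SPT (increasing processing time): A D B G F C E.
A: 0→4, due 46, lateness -42
D: 4→10, due 20, lateness -10
B: 10→19, due 23, lateness -4
G: 19→30, due 22, lateness 8
F: 30→45, due 25, lateness 20
C: 45→63, due 43, lateness 20
E: 63→82, due 28, lateness 54
Maximum = 54.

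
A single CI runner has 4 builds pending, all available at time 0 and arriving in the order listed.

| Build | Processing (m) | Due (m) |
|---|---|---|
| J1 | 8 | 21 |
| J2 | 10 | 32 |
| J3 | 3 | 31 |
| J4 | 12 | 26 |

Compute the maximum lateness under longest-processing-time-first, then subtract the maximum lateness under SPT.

2

LPT (decreasing processing time): J4 J2 J1 J3.
J4: 0→12, due 26, lateness -14
J2: 12→22, due 32, lateness -10
J1: 22→30, due 21, lateness 9
J3: 30→33, due 31, lateness 2
Maximum = 9.
SPT (increasing processing time): J3 J1 J2 J4.
J3: 0→3, due 31, lateness -28
J1: 3→11, due 21, lateness -10
J2: 11→21, due 32, lateness -11
J4: 21→33, due 26, lateness 7
Maximum = 7.
Difference = 9 − 7 = 2.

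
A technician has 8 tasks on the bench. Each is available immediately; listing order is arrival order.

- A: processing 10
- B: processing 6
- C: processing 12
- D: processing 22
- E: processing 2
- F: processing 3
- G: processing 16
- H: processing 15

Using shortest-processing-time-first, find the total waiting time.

184

SPT (increasing processing time): E F B A C H G D.
E: waits 0, runs 0→2
F: waits 2, runs 2→5
B: waits 5, runs 5→11
A: waits 11, runs 11→21
C: waits 21, runs 21→33
H: waits 33, runs 33→48
G: waits 48, runs 48→64
D: waits 64, runs 64→86
Sum = 0+2+5+11+21+33+48+64 = 184.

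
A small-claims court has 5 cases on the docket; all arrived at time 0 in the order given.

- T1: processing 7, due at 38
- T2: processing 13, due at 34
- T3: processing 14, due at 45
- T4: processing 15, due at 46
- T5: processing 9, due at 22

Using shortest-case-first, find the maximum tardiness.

12

SPT (increasing processing time): T1 T5 T2 T3 T4.
T1: 0→7, due 38, tardiness 0
T5: 7→16, due 22, tardiness 0
T2: 16→29, due 34, tardiness 0
T3: 29→43, due 45, tardiness 0
T4: 43→58, due 46, tardiness 12
Maximum = 12.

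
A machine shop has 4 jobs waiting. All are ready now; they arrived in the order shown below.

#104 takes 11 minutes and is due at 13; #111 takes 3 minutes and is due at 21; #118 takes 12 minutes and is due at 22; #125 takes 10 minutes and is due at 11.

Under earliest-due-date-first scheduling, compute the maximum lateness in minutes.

EDD (increasing due date): #125 #104 #111 #118.
#125: 0→10, due 11, lateness -1
#104: 10→21, due 13, lateness 8
#111: 21→24, due 21, lateness 3
#118: 24→36, due 22, lateness 14
Maximum = 14.

14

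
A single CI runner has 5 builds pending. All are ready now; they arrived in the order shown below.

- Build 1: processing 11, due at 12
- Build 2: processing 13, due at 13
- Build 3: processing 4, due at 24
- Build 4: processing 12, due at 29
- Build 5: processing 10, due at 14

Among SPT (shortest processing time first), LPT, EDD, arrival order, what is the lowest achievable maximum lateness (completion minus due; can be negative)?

SPT (increasing processing time): Build 3 Build 5 Build 1 Build 4 Build 2.
Build 3: 0→4, due 24, lateness -20
Build 5: 4→14, due 14, lateness 0
Build 1: 14→25, due 12, lateness 13
Build 4: 25→37, due 29, lateness 8
Build 2: 37→50, due 13, lateness 37
Maximum = 37.
LPT (decreasing processing time): Build 2 Build 4 Build 1 Build 5 Build 3.
Build 2: 0→13, due 13, lateness 0
Build 4: 13→25, due 29, lateness -4
Build 1: 25→36, due 12, lateness 24
Build 5: 36→46, due 14, lateness 32
Build 3: 46→50, due 24, lateness 26
Maximum = 32.
EDD (increasing due date): Build 1 Build 2 Build 5 Build 3 Build 4.
Build 1: 0→11, due 12, lateness -1
Build 2: 11→24, due 13, lateness 11
Build 5: 24→34, due 14, lateness 20
Build 3: 34→38, due 24, lateness 14
Build 4: 38→50, due 29, lateness 21
Maximum = 21.
FIFO (arrival order): Build 1 Build 2 Build 3 Build 4 Build 5.
Build 1: 0→11, due 12, lateness -1
Build 2: 11→24, due 13, lateness 11
Build 3: 24→28, due 24, lateness 4
Build 4: 28→40, due 29, lateness 11
Build 5: 40→50, due 14, lateness 36
Maximum = 36.
SPT 37, LPT 32, EDD 21, FIFO 36 → minimum 21.

21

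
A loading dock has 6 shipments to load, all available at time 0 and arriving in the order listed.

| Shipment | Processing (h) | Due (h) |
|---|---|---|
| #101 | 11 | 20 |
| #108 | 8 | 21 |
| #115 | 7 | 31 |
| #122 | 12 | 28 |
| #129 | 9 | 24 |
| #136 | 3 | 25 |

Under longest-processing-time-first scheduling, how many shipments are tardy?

5

LPT (decreasing processing time): #122 #101 #129 #108 #115 #136.
#122: 0→12, due 28, tardiness 0
#101: 12→23, due 20, tardiness 3
#129: 23→32, due 24, tardiness 8
#108: 32→40, due 21, tardiness 19
#115: 40→47, due 31, tardiness 16
#136: 47→50, due 25, tardiness 25
Late shipments: 5.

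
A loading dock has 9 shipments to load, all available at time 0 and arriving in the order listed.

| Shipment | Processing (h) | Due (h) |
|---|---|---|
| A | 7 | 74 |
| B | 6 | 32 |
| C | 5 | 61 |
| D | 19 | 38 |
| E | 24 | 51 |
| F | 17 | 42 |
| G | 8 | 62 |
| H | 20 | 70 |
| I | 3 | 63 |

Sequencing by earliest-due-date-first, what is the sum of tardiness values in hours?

128

EDD (increasing due date): B D F E C G I H A.
B: 0→6, due 32, tardiness 0
D: 6→25, due 38, tardiness 0
F: 25→42, due 42, tardiness 0
E: 42→66, due 51, tardiness 15
C: 66→71, due 61, tardiness 10
G: 71→79, due 62, tardiness 17
I: 79→82, due 63, tardiness 19
H: 82→102, due 70, tardiness 32
A: 102→109, due 74, tardiness 35
Sum = 0+0+0+15+10+17+19+32+35 = 128.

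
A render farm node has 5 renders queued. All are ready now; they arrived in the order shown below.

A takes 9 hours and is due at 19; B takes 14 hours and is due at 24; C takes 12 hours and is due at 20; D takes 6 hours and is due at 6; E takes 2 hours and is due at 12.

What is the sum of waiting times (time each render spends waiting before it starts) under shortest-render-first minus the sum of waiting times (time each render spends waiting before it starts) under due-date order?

-4

SPT (increasing processing time): E D A C B.
E: waits 0, runs 0→2
D: waits 2, runs 2→8
A: waits 8, runs 8→17
C: waits 17, runs 17→29
B: waits 29, runs 29→43
Sum = 0+2+8+17+29 = 56.
EDD (increasing due date): D E A C B.
D: waits 0, runs 0→6
E: waits 6, runs 6→8
A: waits 8, runs 8→17
C: waits 17, runs 17→29
B: waits 29, runs 29→43
Sum = 0+6+8+17+29 = 60.
Difference = 56 − 60 = -4.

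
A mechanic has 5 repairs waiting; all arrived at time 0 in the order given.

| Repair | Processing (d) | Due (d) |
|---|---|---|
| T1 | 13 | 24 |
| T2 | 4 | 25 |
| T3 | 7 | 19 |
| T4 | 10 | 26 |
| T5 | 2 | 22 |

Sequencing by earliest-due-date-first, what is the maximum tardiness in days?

EDD (increasing due date): T3 T5 T1 T2 T4.
T3: 0→7, due 19, tardiness 0
T5: 7→9, due 22, tardiness 0
T1: 9→22, due 24, tardiness 0
T2: 22→26, due 25, tardiness 1
T4: 26→36, due 26, tardiness 10
Maximum = 10.

10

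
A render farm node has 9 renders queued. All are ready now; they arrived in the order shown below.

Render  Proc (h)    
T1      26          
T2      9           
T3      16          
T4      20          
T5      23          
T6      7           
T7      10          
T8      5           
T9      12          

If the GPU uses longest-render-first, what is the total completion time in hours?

800

LPT (decreasing processing time): T1 T5 T4 T3 T9 T7 T2 T6 T8.
T1: 0→26
T5: 26→49
T4: 49→69
T3: 69→85
T9: 85→97
T7: 97→107
T2: 107→116
T6: 116→123
T8: 123→128
Sum = 26+49+69+85+97+107+116+123+128 = 800.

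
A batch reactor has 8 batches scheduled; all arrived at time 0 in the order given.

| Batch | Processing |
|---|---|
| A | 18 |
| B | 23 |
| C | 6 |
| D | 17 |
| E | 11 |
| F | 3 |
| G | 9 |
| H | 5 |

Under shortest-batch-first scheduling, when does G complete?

SPT (increasing processing time): F H C G E D A B.
F: 0→3
H: 3→8
C: 8→14
G: 14→23

23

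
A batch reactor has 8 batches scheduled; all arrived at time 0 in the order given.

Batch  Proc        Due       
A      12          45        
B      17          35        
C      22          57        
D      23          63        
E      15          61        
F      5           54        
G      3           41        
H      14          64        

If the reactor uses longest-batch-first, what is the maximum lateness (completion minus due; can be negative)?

LPT (decreasing processing time): D C B E H A F G.
D: 0→23, due 63, lateness -40
C: 23→45, due 57, lateness -12
B: 45→62, due 35, lateness 27
E: 62→77, due 61, lateness 16
H: 77→91, due 64, lateness 27
A: 91→103, due 45, lateness 58
F: 103→108, due 54, lateness 54
G: 108→111, due 41, lateness 70
Maximum = 70.

70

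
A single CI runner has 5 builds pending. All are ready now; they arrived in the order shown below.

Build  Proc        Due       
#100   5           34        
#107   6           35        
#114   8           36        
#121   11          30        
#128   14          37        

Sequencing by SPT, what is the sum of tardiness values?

SPT (increasing processing time): #100 #107 #114 #121 #128.
#100: 0→5, due 34, tardiness 0
#107: 5→11, due 35, tardiness 0
#114: 11→19, due 36, tardiness 0
#121: 19→30, due 30, tardiness 0
#128: 30→44, due 37, tardiness 7
Sum = 0+0+0+0+7 = 7.

7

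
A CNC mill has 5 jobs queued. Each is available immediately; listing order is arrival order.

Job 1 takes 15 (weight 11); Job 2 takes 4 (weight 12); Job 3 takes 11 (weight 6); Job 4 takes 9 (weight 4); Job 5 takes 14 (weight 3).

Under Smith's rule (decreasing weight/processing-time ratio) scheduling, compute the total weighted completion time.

752

WSPT (decreasing weight/processing-time ratio): Job 2 Job 1 Job 3 Job 4 Job 5.
Job 2: finishes 4, weight 12, w·C = 48
Job 1: finishes 19, weight 11, w·C = 209
Job 3: finishes 30, weight 6, w·C = 180
Job 4: finishes 39, weight 4, w·C = 156
Job 5: finishes 53, weight 3, w·C = 159
Sum = 48+209+180+156+159 = 752.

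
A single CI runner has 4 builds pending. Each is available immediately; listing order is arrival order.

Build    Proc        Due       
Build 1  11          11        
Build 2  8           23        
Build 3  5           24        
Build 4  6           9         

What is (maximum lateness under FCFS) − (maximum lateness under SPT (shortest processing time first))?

FIFO (arrival order): Build 1 Build 2 Build 3 Build 4.
Build 1: 0→11, due 11, lateness 0
Build 2: 11→19, due 23, lateness -4
Build 3: 19→24, due 24, lateness 0
Build 4: 24→30, due 9, lateness 21
Maximum = 21.
SPT (increasing processing time): Build 3 Build 4 Build 2 Build 1.
Build 3: 0→5, due 24, lateness -19
Build 4: 5→11, due 9, lateness 2
Build 2: 11→19, due 23, lateness -4
Build 1: 19→30, due 11, lateness 19
Maximum = 19.
Difference = 21 − 19 = 2.

2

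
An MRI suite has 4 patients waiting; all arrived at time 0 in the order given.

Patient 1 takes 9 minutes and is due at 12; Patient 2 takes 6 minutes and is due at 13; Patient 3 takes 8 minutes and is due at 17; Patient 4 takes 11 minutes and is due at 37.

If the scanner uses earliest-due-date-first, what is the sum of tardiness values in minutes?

EDD (increasing due date): Patient 1 Patient 2 Patient 3 Patient 4.
Patient 1: 0→9, due 12, tardiness 0
Patient 2: 9→15, due 13, tardiness 2
Patient 3: 15→23, due 17, tardiness 6
Patient 4: 23→34, due 37, tardiness 0
Sum = 0+2+6+0 = 8.

8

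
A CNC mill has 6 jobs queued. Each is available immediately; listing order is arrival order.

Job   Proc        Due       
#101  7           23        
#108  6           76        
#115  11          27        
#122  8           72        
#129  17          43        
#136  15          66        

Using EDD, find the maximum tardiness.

EDD (increasing due date): #101 #115 #129 #136 #122 #108.
#101: 0→7, due 23, tardiness 0
#115: 7→18, due 27, tardiness 0
#129: 18→35, due 43, tardiness 0
#136: 35→50, due 66, tardiness 0
#122: 50→58, due 72, tardiness 0
#108: 58→64, due 76, tardiness 0
Maximum = 0.

0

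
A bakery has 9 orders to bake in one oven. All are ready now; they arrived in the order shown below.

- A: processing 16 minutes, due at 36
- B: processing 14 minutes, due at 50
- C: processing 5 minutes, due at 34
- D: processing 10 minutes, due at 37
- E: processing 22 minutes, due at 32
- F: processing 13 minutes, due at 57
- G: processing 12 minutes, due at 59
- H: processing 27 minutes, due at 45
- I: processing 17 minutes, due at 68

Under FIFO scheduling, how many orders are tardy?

7

FIFO (arrival order): A B C D E F G H I.
A: 0→16, due 36, tardiness 0
B: 16→30, due 50, tardiness 0
C: 30→35, due 34, tardiness 1
D: 35→45, due 37, tardiness 8
E: 45→67, due 32, tardiness 35
F: 67→80, due 57, tardiness 23
G: 80→92, due 59, tardiness 33
H: 92→119, due 45, tardiness 74
I: 119→136, due 68, tardiness 68
Late orders: 7.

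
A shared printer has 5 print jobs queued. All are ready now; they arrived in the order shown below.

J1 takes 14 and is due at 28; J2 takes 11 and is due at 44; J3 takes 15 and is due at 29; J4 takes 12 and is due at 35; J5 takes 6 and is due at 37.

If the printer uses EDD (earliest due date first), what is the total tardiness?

EDD (increasing due date): J1 J3 J4 J5 J2.
J1: 0→14, due 28, tardiness 0
J3: 14→29, due 29, tardiness 0
J4: 29→41, due 35, tardiness 6
J5: 41→47, due 37, tardiness 10
J2: 47→58, due 44, tardiness 14
Sum = 0+0+6+10+14 = 30.

30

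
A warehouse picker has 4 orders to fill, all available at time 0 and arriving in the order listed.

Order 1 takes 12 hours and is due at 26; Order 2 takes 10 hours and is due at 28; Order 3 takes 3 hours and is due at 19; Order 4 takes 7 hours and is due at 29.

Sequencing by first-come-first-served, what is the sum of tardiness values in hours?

9

FIFO (arrival order): Order 1 Order 2 Order 3 Order 4.
Order 1: 0→12, due 26, tardiness 0
Order 2: 12→22, due 28, tardiness 0
Order 3: 22→25, due 19, tardiness 6
Order 4: 25→32, due 29, tardiness 3
Sum = 0+0+6+3 = 9.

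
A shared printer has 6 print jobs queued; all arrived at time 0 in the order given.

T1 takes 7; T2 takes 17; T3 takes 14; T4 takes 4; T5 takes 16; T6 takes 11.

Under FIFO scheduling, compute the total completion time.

FIFO (arrival order): T1 T2 T3 T4 T5 T6.
T1: 0→7
T2: 7→24
T3: 24→38
T4: 38→42
T5: 42→58
T6: 58→69
Sum = 7+24+38+42+58+69 = 238.

238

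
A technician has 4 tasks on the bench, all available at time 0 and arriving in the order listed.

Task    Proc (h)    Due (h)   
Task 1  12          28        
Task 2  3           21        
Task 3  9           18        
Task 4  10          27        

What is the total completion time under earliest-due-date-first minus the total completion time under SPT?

6

EDD (increasing due date): Task 3 Task 2 Task 4 Task 1.
Task 3: 0→9
Task 2: 9→12
Task 4: 12→22
Task 1: 22→34
Sum = 9+12+22+34 = 77.
SPT (increasing processing time): Task 2 Task 3 Task 4 Task 1.
Task 2: 0→3
Task 3: 3→12
Task 4: 12→22
Task 1: 22→34
Sum = 3+12+22+34 = 71.
Difference = 77 − 71 = 6.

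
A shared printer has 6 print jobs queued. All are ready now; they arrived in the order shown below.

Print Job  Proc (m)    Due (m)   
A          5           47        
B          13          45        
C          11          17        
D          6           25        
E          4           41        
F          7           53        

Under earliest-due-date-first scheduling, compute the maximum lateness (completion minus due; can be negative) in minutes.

EDD (increasing due date): C D E B A F.
C: 0→11, due 17, lateness -6
D: 11→17, due 25, lateness -8
E: 17→21, due 41, lateness -20
B: 21→34, due 45, lateness -11
A: 34→39, due 47, lateness -8
F: 39→46, due 53, lateness -7
Maximum = -6.

-6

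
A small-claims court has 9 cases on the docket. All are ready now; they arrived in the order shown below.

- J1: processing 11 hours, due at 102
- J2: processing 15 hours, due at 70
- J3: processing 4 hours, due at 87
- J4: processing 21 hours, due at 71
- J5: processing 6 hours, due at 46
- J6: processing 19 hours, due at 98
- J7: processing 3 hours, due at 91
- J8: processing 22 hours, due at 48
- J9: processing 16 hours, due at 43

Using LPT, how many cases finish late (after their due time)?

6

LPT (decreasing processing time): J8 J4 J6 J9 J2 J1 J5 J3 J7.
J8: 0→22, due 48, tardiness 0
J4: 22→43, due 71, tardiness 0
J6: 43→62, due 98, tardiness 0
J9: 62→78, due 43, tardiness 35
J2: 78→93, due 70, tardiness 23
J1: 93→104, due 102, tardiness 2
J5: 104→110, due 46, tardiness 64
J3: 110→114, due 87, tardiness 27
J7: 114→117, due 91, tardiness 26
Late cases: 6.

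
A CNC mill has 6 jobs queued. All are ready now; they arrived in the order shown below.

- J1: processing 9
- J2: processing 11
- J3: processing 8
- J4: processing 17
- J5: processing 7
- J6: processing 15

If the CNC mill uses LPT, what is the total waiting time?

LPT (decreasing processing time): J4 J6 J2 J1 J3 J5.
J4: waits 0, runs 0→17
J6: waits 17, runs 17→32
J2: waits 32, runs 32→43
J1: waits 43, runs 43→52
J3: waits 52, runs 52→60
J5: waits 60, runs 60→67
Sum = 0+17+32+43+52+60 = 204.

204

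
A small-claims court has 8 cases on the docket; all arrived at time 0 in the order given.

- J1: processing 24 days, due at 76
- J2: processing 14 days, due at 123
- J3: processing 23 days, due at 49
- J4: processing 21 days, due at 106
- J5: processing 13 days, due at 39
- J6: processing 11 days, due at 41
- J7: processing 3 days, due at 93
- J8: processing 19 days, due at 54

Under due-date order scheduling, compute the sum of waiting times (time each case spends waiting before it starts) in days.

447

EDD (increasing due date): J5 J6 J3 J8 J1 J7 J4 J2.
J5: waits 0, runs 0→13
J6: waits 13, runs 13→24
J3: waits 24, runs 24→47
J8: waits 47, runs 47→66
J1: waits 66, runs 66→90
J7: waits 90, runs 90→93
J4: waits 93, runs 93→114
J2: waits 114, runs 114→128
Sum = 0+13+24+47+66+90+93+114 = 447.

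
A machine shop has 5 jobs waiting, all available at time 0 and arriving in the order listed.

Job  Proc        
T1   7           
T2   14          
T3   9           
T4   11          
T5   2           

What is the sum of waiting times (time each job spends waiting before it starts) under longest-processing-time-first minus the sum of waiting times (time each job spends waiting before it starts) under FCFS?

15

LPT (decreasing processing time): T2 T4 T3 T1 T5.
T2: waits 0, runs 0→14
T4: waits 14, runs 14→25
T3: waits 25, runs 25→34
T1: waits 34, runs 34→41
T5: waits 41, runs 41→43
Sum = 0+14+25+34+41 = 114.
FIFO (arrival order): T1 T2 T3 T4 T5.
T1: waits 0, runs 0→7
T2: waits 7, runs 7→21
T3: waits 21, runs 21→30
T4: waits 30, runs 30→41
T5: waits 41, runs 41→43
Sum = 0+7+21+30+41 = 99.
Difference = 114 − 99 = 15.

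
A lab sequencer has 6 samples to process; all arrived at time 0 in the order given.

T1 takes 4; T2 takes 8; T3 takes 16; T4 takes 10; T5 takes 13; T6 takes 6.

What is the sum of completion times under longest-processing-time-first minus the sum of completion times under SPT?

LPT (decreasing processing time): T3 T5 T4 T2 T6 T1.
T3: 0→16
T5: 16→29
T4: 29→39
T2: 39→47
T6: 47→53
T1: 53→57
Sum = 16+29+39+47+53+57 = 241.
SPT (increasing processing time): T1 T6 T2 T4 T5 T3.
T1: 0→4
T6: 4→10
T2: 10→18
T4: 18→28
T5: 28→41
T3: 41→57
Sum = 4+10+18+28+41+57 = 158.
Difference = 241 − 158 = 83.

83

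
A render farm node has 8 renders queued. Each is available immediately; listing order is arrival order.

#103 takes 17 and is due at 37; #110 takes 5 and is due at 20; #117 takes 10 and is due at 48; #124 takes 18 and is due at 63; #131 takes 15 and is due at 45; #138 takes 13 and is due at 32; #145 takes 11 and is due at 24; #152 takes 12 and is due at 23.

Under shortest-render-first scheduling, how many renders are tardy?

6

SPT (increasing processing time): #110 #117 #145 #152 #138 #131 #103 #124.
#110: 0→5, due 20, tardiness 0
#117: 5→15, due 48, tardiness 0
#145: 15→26, due 24, tardiness 2
#152: 26→38, due 23, tardiness 15
#138: 38→51, due 32, tardiness 19
#131: 51→66, due 45, tardiness 21
#103: 66→83, due 37, tardiness 46
#124: 83→101, due 63, tardiness 38
Late renders: 6.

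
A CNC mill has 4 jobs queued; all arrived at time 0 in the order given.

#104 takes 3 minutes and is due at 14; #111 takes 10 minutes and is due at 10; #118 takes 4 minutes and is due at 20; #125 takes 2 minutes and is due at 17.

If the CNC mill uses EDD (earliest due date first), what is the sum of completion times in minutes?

57

EDD (increasing due date): #111 #104 #125 #118.
#111: 0→10
#104: 10→13
#125: 13→15
#118: 15→19
Sum = 10+13+15+19 = 57.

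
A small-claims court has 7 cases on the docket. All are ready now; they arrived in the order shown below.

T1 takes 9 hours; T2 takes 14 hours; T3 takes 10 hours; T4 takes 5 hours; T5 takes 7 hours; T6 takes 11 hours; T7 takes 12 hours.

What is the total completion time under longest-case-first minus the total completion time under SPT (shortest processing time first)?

LPT (decreasing processing time): T2 T7 T6 T3 T1 T5 T4.
T2: 0→14
T7: 14→26
T6: 26→37
T3: 37→47
T1: 47→56
T5: 56→63
T4: 63→68
Sum = 14+26+37+47+56+63+68 = 311.
SPT (increasing processing time): T4 T5 T1 T3 T6 T7 T2.
T4: 0→5
T5: 5→12
T1: 12→21
T3: 21→31
T6: 31→42
T7: 42→54
T2: 54→68
Sum = 5+12+21+31+42+54+68 = 233.
Difference = 311 − 233 = 78.

78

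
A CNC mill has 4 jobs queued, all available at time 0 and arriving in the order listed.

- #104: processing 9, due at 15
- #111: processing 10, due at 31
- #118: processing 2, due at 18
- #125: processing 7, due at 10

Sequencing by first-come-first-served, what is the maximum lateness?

FIFO (arrival order): #104 #111 #118 #125.
#104: 0→9, due 15, lateness -6
#111: 9→19, due 31, lateness -12
#118: 19→21, due 18, lateness 3
#125: 21→28, due 10, lateness 18
Maximum = 18.

18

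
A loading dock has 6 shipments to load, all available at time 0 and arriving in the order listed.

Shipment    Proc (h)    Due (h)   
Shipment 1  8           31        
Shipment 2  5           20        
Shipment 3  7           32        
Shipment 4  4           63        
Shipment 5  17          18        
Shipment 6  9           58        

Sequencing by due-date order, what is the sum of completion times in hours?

202

EDD (increasing due date): Shipment 5 Shipment 2 Shipment 1 Shipment 3 Shipment 6 Shipment 4.
Shipment 5: 0→17
Shipment 2: 17→22
Shipment 1: 22→30
Shipment 3: 30→37
Shipment 6: 37→46
Shipment 4: 46→50
Sum = 17+22+30+37+46+50 = 202.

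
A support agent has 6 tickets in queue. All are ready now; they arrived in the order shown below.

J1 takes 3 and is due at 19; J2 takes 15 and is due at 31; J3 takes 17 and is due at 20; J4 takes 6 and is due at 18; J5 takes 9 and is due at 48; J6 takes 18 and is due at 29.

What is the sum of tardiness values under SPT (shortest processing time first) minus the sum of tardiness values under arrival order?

SPT (increasing processing time): J1 J4 J5 J2 J3 J6.
J1: 0→3, due 19, tardiness 0
J4: 3→9, due 18, tardiness 0
J5: 9→18, due 48, tardiness 0
J2: 18→33, due 31, tardiness 2
J3: 33→50, due 20, tardiness 30
J6: 50→68, due 29, tardiness 39
Sum = 0+0+0+2+30+39 = 71.
FIFO (arrival order): J1 J2 J3 J4 J5 J6.
J1: 0→3, due 19, tardiness 0
J2: 3→18, due 31, tardiness 0
J3: 18→35, due 20, tardiness 15
J4: 35→41, due 18, tardiness 23
J5: 41→50, due 48, tardiness 2
J6: 50→68, due 29, tardiness 39
Sum = 0+0+15+23+2+39 = 79.
Difference = 71 − 79 = -8.

-8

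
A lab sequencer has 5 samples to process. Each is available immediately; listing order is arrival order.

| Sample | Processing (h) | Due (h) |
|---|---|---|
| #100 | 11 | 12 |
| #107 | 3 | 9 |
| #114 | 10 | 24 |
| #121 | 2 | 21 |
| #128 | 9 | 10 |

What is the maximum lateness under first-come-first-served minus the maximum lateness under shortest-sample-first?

2

FIFO (arrival order): #100 #107 #114 #121 #128.
#100: 0→11, due 12, lateness -1
#107: 11→14, due 9, lateness 5
#114: 14→24, due 24, lateness 0
#121: 24→26, due 21, lateness 5
#128: 26→35, due 10, lateness 25
Maximum = 25.
SPT (increasing processing time): #121 #107 #128 #114 #100.
#121: 0→2, due 21, lateness -19
#107: 2→5, due 9, lateness -4
#128: 5→14, due 10, lateness 4
#114: 14→24, due 24, lateness 0
#100: 24→35, due 12, lateness 23
Maximum = 23.
Difference = 25 − 23 = 2.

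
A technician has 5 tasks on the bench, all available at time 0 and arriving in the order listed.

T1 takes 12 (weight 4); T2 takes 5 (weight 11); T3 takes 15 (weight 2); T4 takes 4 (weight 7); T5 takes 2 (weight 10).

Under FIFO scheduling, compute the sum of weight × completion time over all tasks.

FIFO (arrival order): T1 T2 T3 T4 T5.
T1: finishes 12, weight 4, w·C = 48
T2: finishes 17, weight 11, w·C = 187
T3: finishes 32, weight 2, w·C = 64
T4: finishes 36, weight 7, w·C = 252
T5: finishes 38, weight 10, w·C = 380
Sum = 48+187+64+252+380 = 931.

931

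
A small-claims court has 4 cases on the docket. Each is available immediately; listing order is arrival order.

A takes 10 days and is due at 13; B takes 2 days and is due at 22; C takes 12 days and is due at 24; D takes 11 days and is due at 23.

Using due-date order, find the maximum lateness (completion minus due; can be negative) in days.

EDD (increasing due date): A B D C.
A: 0→10, due 13, lateness -3
B: 10→12, due 22, lateness -10
D: 12→23, due 23, lateness 0
C: 23→35, due 24, lateness 11
Maximum = 11.

11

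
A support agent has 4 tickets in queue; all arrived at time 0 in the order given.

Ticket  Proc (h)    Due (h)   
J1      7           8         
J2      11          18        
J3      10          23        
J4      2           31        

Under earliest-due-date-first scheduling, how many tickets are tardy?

1

EDD (increasing due date): J1 J2 J3 J4.
J1: 0→7, due 8, tardiness 0
J2: 7→18, due 18, tardiness 0
J3: 18→28, due 23, tardiness 5
J4: 28→30, due 31, tardiness 0
Late tickets: 1.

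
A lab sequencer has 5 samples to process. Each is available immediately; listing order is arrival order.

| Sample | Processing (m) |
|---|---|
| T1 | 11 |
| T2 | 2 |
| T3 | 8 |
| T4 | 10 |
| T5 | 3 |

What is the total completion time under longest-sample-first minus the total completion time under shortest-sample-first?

50

LPT (decreasing processing time): T1 T4 T3 T5 T2.
T1: 0→11
T4: 11→21
T3: 21→29
T5: 29→32
T2: 32→34
Sum = 11+21+29+32+34 = 127.
SPT (increasing processing time): T2 T5 T3 T4 T1.
T2: 0→2
T5: 2→5
T3: 5→13
T4: 13→23
T1: 23→34
Sum = 2+5+13+23+34 = 77.
Difference = 127 − 77 = 50.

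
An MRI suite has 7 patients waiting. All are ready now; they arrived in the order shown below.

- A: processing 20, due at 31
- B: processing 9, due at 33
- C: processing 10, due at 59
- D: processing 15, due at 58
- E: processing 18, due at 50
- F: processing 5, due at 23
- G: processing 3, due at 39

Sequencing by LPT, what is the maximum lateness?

LPT (decreasing processing time): A E D C B F G.
A: 0→20, due 31, lateness -11
E: 20→38, due 50, lateness -12
D: 38→53, due 58, lateness -5
C: 53→63, due 59, lateness 4
B: 63→72, due 33, lateness 39
F: 72→77, due 23, lateness 54
G: 77→80, due 39, lateness 41
Maximum = 54.

54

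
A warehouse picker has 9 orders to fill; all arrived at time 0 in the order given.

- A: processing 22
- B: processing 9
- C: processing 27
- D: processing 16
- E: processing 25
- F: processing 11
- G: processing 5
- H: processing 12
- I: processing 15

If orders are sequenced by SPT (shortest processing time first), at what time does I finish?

52

SPT (increasing processing time): G B F H I D A E C.
G: 0→5
B: 5→14
F: 14→25
H: 25→37
I: 37→52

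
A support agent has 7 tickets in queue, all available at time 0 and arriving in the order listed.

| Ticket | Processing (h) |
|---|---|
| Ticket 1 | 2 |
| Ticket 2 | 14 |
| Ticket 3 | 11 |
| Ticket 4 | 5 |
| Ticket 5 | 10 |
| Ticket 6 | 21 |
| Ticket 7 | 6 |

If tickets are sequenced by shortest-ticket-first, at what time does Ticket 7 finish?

13

SPT (increasing processing time): Ticket 1 Ticket 4 Ticket 7 Ticket 5 Ticket 3 Ticket 2 Ticket 6.
Ticket 1: 0→2
Ticket 4: 2→7
Ticket 7: 7→13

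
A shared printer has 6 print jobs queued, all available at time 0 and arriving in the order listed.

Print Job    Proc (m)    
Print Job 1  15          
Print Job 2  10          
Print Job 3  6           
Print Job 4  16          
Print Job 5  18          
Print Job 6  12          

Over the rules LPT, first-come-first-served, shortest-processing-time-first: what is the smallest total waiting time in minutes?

152

LPT (decreasing processing time): Print Job 5 Print Job 4 Print Job 1 Print Job 6 Print Job 2 Print Job 3.
Print Job 5: waits 0, runs 0→18
Print Job 4: waits 18, runs 18→34
Print Job 1: waits 34, runs 34→49
Print Job 6: waits 49, runs 49→61
Print Job 2: waits 61, runs 61→71
Print Job 3: waits 71, runs 71→77
Sum = 0+18+34+49+61+71 = 233.
FIFO (arrival order): Print Job 1 Print Job 2 Print Job 3 Print Job 4 Print Job 5 Print Job 6.
Print Job 1: waits 0, runs 0→15
Print Job 2: waits 15, runs 15→25
Print Job 3: waits 25, runs 25→31
Print Job 4: waits 31, runs 31→47
Print Job 5: waits 47, runs 47→65
Print Job 6: waits 65, runs 65→77
Sum = 0+15+25+31+47+65 = 183.
SPT (increasing processing time): Print Job 3 Print Job 2 Print Job 6 Print Job 1 Print Job 4 Print Job 5.
Print Job 3: waits 0, runs 0→6
Print Job 2: waits 6, runs 6→16
Print Job 6: waits 16, runs 16→28
Print Job 1: waits 28, runs 28→43
Print Job 4: waits 43, runs 43→59
Print Job 5: waits 59, runs 59→77
Sum = 0+6+16+28+43+59 = 152.
LPT 233, FIFO 183, SPT 152 → minimum 152.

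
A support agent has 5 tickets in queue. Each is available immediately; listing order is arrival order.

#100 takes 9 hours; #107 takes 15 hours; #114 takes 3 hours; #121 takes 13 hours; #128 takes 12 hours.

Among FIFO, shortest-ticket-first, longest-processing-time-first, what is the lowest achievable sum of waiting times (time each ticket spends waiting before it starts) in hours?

FIFO (arrival order): #100 #107 #114 #121 #128.
#100: waits 0, runs 0→9
#107: waits 9, runs 9→24
#114: waits 24, runs 24→27
#121: waits 27, runs 27→40
#128: waits 40, runs 40→52
Sum = 0+9+24+27+40 = 100.
SPT (increasing processing time): #114 #100 #128 #121 #107.
#114: waits 0, runs 0→3
#100: waits 3, runs 3→12
#128: waits 12, runs 12→24
#121: waits 24, runs 24→37
#107: waits 37, runs 37→52
Sum = 0+3+12+24+37 = 76.
LPT (decreasing processing time): #107 #121 #128 #100 #114.
#107: waits 0, runs 0→15
#121: waits 15, runs 15→28
#128: waits 28, runs 28→40
#100: waits 40, runs 40→49
#114: waits 49, runs 49→52
Sum = 0+15+28+40+49 = 132.
FIFO 100, SPT 76, LPT 132 → minimum 76.

76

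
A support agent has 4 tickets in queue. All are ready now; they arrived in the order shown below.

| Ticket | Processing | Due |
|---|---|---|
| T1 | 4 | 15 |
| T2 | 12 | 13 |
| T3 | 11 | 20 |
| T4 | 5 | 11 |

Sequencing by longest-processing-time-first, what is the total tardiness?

37

LPT (decreasing processing time): T2 T3 T4 T1.
T2: 0→12, due 13, tardiness 0
T3: 12→23, due 20, tardiness 3
T4: 23→28, due 11, tardiness 17
T1: 28→32, due 15, tardiness 17
Sum = 0+3+17+17 = 37.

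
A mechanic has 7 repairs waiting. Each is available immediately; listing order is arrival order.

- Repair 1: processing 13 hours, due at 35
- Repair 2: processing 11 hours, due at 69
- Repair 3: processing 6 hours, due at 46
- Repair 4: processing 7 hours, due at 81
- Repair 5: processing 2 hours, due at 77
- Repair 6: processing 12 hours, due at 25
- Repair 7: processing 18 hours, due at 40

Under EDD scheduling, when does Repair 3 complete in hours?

EDD (increasing due date): Repair 6 Repair 1 Repair 7 Repair 3 Repair 2 Repair 5 Repair 4.
Repair 6: 0→12
Repair 1: 12→25
Repair 7: 25→43
Repair 3: 43→49

49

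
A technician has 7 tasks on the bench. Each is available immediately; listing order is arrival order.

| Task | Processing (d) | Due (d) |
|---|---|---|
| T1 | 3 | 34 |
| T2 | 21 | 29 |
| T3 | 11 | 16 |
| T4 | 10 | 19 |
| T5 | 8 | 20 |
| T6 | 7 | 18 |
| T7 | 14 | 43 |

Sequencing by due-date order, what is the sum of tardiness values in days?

110

EDD (increasing due date): T3 T6 T4 T5 T2 T1 T7.
T3: 0→11, due 16, tardiness 0
T6: 11→18, due 18, tardiness 0
T4: 18→28, due 19, tardiness 9
T5: 28→36, due 20, tardiness 16
T2: 36→57, due 29, tardiness 28
T1: 57→60, due 34, tardiness 26
T7: 60→74, due 43, tardiness 31
Sum = 0+0+9+16+28+26+31 = 110.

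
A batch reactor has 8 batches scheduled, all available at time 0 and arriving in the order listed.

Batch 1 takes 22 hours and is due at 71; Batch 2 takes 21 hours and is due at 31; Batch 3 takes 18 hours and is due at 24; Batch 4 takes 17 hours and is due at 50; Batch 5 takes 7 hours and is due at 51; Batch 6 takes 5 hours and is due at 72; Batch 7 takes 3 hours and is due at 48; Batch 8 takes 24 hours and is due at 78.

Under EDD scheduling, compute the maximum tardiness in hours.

EDD (increasing due date): Batch 3 Batch 2 Batch 7 Batch 4 Batch 5 Batch 1 Batch 6 Batch 8.
Batch 3: 0→18, due 24, tardiness 0
Batch 2: 18→39, due 31, tardiness 8
Batch 7: 39→42, due 48, tardiness 0
Batch 4: 42→59, due 50, tardiness 9
Batch 5: 59→66, due 51, tardiness 15
Batch 1: 66→88, due 71, tardiness 17
Batch 6: 88→93, due 72, tardiness 21
Batch 8: 93→117, due 78, tardiness 39
Maximum = 39.

39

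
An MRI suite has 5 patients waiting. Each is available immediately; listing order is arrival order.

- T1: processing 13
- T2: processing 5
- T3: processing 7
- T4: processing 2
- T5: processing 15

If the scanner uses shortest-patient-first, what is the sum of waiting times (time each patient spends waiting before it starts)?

50

SPT (increasing processing time): T4 T2 T3 T1 T5.
T4: waits 0, runs 0→2
T2: waits 2, runs 2→7
T3: waits 7, runs 7→14
T1: waits 14, runs 14→27
T5: waits 27, runs 27→42
Sum = 0+2+7+14+27 = 50.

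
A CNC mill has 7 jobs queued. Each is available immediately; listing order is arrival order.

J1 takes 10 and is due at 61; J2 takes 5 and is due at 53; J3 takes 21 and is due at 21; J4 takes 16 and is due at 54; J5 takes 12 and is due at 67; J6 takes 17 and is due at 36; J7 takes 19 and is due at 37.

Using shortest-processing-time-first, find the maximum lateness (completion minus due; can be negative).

SPT (increasing processing time): J2 J1 J5 J4 J6 J7 J3.
J2: 0→5, due 53, lateness -48
J1: 5→15, due 61, lateness -46
J5: 15→27, due 67, lateness -40
J4: 27→43, due 54, lateness -11
J6: 43→60, due 36, lateness 24
J7: 60→79, due 37, lateness 42
J3: 79→100, due 21, lateness 79
Maximum = 79.

79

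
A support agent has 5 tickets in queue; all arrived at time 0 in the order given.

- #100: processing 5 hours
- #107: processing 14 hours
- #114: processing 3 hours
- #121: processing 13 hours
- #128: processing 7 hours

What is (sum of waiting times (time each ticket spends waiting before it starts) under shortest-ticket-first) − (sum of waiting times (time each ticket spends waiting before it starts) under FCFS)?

-27

SPT (increasing processing time): #114 #100 #128 #121 #107.
#114: waits 0, runs 0→3
#100: waits 3, runs 3→8
#128: waits 8, runs 8→15
#121: waits 15, runs 15→28
#107: waits 28, runs 28→42
Sum = 0+3+8+15+28 = 54.
FIFO (arrival order): #100 #107 #114 #121 #128.
#100: waits 0, runs 0→5
#107: waits 5, runs 5→19
#114: waits 19, runs 19→22
#121: waits 22, runs 22→35
#128: waits 35, runs 35→42
Sum = 0+5+19+22+35 = 81.
Difference = 54 − 81 = -27.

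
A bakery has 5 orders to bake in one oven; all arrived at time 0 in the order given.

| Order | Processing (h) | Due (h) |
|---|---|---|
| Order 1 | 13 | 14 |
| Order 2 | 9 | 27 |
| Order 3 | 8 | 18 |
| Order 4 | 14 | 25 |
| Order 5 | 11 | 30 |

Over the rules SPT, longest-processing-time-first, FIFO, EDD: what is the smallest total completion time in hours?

149

SPT (increasing processing time): Order 3 Order 2 Order 5 Order 1 Order 4.
Order 3: 0→8
Order 2: 8→17
Order 5: 17→28
Order 1: 28→41
Order 4: 41→55
Sum = 8+17+28+41+55 = 149.
LPT (decreasing processing time): Order 4 Order 1 Order 5 Order 2 Order 3.
Order 4: 0→14
Order 1: 14→27
Order 5: 27→38
Order 2: 38→47
Order 3: 47→55
Sum = 14+27+38+47+55 = 181.
FIFO (arrival order): Order 1 Order 2 Order 3 Order 4 Order 5.
Order 1: 0→13
Order 2: 13→22
Order 3: 22→30
Order 4: 30→44
Order 5: 44→55
Sum = 13+22+30+44+55 = 164.
EDD (increasing due date): Order 1 Order 3 Order 4 Order 2 Order 5.
Order 1: 0→13
Order 3: 13→21
Order 4: 21→35
Order 2: 35→44
Order 5: 44→55
Sum = 13+21+35+44+55 = 168.
SPT 149, LPT 181, FIFO 164, EDD 168 → minimum 149.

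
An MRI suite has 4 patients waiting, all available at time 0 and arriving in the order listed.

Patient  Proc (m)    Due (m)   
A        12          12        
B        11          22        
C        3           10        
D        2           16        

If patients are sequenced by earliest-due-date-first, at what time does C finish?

EDD (increasing due date): C A D B.
C: 0→3

3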